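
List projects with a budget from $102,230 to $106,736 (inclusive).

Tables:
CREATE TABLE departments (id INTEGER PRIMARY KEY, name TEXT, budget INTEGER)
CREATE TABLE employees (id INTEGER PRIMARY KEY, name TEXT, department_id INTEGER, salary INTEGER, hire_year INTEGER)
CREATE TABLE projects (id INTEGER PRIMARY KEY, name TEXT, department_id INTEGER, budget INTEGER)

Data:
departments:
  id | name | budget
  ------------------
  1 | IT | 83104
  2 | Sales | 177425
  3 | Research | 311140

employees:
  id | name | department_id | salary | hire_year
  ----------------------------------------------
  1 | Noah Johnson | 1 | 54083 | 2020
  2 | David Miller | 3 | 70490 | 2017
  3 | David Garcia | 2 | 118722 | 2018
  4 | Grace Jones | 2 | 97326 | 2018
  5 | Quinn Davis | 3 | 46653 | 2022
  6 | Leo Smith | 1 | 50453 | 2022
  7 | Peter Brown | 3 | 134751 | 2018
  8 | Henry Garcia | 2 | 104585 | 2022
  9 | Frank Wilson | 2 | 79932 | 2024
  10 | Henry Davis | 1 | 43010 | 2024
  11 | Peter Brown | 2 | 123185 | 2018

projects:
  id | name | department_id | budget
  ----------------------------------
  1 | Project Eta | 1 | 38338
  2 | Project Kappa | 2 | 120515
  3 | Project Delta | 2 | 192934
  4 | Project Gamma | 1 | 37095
SELECT name, budget FROM projects WHERE budget BETWEEN 102230 AND 106736

Execution result:
(no rows)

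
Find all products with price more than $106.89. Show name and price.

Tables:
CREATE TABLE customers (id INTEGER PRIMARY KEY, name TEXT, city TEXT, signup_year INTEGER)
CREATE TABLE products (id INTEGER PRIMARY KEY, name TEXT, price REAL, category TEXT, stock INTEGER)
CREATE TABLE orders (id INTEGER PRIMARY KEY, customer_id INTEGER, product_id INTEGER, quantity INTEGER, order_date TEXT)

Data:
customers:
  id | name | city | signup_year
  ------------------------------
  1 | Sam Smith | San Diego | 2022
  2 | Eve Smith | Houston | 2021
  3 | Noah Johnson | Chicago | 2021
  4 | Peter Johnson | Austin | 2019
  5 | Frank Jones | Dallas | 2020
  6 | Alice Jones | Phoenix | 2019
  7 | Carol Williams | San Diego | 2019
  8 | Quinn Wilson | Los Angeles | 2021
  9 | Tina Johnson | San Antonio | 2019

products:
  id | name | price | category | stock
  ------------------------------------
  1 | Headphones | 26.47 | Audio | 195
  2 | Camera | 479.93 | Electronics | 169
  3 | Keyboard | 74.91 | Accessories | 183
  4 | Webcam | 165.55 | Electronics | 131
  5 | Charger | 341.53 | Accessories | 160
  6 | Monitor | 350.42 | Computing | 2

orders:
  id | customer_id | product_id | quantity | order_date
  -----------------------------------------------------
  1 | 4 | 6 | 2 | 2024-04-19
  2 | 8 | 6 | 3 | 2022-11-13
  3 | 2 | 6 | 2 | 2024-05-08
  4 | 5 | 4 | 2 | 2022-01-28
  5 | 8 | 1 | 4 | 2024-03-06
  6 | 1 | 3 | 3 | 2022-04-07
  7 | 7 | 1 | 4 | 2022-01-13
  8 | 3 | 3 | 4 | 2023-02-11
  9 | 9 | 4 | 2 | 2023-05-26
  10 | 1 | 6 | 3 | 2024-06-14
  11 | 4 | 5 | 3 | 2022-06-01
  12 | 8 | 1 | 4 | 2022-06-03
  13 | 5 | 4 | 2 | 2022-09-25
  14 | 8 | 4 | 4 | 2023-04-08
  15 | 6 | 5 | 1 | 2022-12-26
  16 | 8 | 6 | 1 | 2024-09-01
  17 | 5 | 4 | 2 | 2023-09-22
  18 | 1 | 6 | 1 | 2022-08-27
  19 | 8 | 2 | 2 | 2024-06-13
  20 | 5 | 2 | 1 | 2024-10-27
SELECT name, price FROM products WHERE price > 106.89

Execution result:
name | price
Camera | 479.93
Webcam | 165.55
Charger | 341.53
Monitor | 350.42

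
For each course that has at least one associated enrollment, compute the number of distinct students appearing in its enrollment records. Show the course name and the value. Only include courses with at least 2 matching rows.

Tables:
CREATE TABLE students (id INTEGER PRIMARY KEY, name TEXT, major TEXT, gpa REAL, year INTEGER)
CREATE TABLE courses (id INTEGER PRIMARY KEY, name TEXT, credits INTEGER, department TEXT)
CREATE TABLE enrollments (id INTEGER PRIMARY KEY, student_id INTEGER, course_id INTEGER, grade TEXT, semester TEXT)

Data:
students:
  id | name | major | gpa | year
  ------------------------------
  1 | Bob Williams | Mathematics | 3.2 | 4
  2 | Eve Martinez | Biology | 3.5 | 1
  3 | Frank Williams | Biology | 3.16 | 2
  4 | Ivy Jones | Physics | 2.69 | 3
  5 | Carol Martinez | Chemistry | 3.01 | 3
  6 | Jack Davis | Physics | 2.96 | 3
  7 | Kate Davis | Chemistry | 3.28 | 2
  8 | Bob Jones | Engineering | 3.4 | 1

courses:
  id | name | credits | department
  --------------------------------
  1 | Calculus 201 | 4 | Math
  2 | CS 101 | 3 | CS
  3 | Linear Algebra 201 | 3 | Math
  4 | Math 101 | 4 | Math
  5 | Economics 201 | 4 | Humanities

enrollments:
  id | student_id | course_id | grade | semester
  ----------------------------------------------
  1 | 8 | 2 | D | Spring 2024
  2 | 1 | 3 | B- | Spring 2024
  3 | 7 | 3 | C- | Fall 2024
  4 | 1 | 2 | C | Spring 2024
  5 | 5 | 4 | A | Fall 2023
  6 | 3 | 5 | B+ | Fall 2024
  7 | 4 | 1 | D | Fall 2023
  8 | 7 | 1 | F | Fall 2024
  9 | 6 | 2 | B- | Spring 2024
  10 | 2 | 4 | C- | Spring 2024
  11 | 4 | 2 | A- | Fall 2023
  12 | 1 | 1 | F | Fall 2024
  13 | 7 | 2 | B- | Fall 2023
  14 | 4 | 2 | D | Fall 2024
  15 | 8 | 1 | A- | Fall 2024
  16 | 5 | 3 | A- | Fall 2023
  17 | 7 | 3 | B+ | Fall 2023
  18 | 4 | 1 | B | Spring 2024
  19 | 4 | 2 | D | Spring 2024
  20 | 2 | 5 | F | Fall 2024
SELECT p.name, COUNT(DISTINCT c.student_id) AS distinct_student_count FROM enrollments c JOIN courses p ON c.course_id = p.id GROUP BY p.id, p.name HAVING COUNT(*) >= 2

Execution result:
name | distinct_student_count
Calculus 201 | 4
CS 101 | 5
Linear Algebra 201 | 3
Math 101 | 2
Economics 201 | 2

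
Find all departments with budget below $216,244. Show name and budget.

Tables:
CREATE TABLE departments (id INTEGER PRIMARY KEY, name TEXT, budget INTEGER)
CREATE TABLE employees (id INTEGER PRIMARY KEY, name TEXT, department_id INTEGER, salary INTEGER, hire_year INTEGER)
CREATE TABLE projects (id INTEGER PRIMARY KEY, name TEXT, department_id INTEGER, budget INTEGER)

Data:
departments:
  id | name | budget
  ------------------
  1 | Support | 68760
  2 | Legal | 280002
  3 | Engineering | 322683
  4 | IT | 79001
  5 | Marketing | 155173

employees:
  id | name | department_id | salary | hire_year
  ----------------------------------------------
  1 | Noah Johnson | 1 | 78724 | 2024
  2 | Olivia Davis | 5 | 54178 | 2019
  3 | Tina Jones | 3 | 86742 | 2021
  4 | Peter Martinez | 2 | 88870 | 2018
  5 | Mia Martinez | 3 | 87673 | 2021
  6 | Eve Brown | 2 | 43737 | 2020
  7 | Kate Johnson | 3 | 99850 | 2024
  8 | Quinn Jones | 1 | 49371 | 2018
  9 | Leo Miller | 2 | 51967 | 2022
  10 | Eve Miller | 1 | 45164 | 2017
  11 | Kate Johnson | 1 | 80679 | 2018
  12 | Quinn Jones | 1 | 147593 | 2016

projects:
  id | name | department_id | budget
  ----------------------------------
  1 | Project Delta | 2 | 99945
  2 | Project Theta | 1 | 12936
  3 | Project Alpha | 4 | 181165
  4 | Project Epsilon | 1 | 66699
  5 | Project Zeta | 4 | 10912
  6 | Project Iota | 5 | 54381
SELECT name, budget FROM departments WHERE budget < 216244

Execution result:
name | budget
Support | 68760
IT | 79001
Marketing | 155173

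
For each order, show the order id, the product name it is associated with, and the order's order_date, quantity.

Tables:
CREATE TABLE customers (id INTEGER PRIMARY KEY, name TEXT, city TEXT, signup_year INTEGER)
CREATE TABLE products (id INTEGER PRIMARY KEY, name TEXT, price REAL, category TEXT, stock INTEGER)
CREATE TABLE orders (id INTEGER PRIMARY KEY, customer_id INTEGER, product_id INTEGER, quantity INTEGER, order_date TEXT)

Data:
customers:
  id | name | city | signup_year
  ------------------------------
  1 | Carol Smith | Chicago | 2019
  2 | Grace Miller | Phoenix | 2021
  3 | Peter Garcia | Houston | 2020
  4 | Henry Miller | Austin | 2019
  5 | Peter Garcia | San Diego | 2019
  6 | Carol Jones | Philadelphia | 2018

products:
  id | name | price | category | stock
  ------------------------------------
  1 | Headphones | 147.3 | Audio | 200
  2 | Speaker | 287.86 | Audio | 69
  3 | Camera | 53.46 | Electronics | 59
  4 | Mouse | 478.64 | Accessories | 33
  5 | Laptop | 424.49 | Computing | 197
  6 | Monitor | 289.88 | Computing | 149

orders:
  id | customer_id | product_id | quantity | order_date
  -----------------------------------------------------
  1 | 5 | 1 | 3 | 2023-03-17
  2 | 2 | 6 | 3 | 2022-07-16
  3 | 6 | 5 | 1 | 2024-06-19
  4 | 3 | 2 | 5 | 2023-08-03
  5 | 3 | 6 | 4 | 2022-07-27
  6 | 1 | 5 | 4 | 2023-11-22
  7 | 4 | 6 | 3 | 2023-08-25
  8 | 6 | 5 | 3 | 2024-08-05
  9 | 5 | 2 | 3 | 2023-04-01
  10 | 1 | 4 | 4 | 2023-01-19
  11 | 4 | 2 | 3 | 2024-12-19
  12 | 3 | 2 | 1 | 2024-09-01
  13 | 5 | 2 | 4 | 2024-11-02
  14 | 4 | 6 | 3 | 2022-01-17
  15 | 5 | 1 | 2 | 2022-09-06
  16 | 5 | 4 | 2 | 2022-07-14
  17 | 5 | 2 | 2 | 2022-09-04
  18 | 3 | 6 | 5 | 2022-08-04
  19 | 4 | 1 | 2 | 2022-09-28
SELECT c.id, p.name AS product, c.order_date, c.quantity FROM orders c JOIN products p ON c.product_id = p.id

Execution result:
id | product | order_date | quantity
1 | Headphones | 2023-03-17 | 3
2 | Monitor | 2022-07-16 | 3
3 | Laptop | 2024-06-19 | 1
4 | Speaker | 2023-08-03 | 5
5 | Monitor | 2022-07-27 | 4
6 | Laptop | 2023-11-22 | 4
7 | Monitor | 2023-08-25 | 3
8 | Laptop | 2024-08-05 | 3
9 | Speaker | 2023-04-01 | 3
10 | Mouse | 2023-01-19 | 4
11 | Speaker | 2024-12-19 | 3
12 | Speaker | 2024-09-01 | 1
13 | Speaker | 2024-11-02 | 4
14 | Monitor | 2022-01-17 | 3
15 | Headphones | 2022-09-06 | 2
16 | Mouse | 2022-07-14 | 2
17 | Speaker | 2022-09-04 | 2
18 | Monitor | 2022-08-04 | 5
19 | Headphones | 2022-09-28 | 2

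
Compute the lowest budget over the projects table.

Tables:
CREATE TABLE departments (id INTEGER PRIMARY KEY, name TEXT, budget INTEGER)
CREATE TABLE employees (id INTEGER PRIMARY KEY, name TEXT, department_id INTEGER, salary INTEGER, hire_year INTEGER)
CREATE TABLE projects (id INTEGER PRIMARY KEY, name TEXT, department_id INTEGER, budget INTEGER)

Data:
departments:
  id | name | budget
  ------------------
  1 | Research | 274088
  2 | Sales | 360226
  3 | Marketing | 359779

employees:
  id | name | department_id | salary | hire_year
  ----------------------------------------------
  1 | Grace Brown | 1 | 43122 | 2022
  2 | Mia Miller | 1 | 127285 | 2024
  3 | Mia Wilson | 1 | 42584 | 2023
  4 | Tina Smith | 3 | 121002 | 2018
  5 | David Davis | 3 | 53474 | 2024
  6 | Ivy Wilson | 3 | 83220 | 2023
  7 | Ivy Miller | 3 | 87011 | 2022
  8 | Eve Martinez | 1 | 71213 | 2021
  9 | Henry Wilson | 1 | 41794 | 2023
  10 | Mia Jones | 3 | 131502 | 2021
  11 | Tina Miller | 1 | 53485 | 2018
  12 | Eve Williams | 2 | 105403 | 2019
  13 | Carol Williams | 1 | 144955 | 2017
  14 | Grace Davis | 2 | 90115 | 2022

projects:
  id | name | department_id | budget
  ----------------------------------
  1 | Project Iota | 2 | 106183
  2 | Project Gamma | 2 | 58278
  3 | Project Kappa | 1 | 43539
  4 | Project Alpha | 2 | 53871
SELECT MIN(budget) FROM projects

Execution result:
43539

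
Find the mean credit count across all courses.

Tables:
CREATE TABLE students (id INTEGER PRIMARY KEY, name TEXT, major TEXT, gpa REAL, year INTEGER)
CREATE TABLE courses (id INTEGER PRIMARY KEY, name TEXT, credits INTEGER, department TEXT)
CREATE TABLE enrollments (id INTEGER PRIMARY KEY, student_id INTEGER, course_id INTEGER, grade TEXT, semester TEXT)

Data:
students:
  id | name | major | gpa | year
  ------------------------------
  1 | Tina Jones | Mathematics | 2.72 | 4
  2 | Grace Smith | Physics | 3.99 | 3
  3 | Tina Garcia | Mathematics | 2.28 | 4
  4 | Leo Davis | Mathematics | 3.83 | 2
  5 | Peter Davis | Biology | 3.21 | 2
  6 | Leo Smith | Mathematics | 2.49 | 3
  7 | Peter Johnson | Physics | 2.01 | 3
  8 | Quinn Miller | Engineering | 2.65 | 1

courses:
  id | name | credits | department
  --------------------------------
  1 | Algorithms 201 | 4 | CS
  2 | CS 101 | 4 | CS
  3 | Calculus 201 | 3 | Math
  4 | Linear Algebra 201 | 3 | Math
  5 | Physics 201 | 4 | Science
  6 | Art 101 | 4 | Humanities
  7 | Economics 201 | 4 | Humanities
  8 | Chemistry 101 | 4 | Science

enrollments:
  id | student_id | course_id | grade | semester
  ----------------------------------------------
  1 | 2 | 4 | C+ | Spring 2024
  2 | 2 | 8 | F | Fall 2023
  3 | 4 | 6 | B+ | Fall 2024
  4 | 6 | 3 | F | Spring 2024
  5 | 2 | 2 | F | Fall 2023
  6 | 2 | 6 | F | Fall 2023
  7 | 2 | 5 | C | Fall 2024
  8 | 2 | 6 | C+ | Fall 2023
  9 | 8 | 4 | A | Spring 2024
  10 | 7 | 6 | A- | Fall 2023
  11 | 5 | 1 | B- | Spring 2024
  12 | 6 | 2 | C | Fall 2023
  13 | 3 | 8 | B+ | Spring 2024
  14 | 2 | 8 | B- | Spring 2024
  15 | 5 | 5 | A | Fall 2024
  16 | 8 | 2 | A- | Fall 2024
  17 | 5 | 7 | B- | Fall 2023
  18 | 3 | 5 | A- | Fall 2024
SELECT AVG(credits) FROM courses

Execution result:
3.75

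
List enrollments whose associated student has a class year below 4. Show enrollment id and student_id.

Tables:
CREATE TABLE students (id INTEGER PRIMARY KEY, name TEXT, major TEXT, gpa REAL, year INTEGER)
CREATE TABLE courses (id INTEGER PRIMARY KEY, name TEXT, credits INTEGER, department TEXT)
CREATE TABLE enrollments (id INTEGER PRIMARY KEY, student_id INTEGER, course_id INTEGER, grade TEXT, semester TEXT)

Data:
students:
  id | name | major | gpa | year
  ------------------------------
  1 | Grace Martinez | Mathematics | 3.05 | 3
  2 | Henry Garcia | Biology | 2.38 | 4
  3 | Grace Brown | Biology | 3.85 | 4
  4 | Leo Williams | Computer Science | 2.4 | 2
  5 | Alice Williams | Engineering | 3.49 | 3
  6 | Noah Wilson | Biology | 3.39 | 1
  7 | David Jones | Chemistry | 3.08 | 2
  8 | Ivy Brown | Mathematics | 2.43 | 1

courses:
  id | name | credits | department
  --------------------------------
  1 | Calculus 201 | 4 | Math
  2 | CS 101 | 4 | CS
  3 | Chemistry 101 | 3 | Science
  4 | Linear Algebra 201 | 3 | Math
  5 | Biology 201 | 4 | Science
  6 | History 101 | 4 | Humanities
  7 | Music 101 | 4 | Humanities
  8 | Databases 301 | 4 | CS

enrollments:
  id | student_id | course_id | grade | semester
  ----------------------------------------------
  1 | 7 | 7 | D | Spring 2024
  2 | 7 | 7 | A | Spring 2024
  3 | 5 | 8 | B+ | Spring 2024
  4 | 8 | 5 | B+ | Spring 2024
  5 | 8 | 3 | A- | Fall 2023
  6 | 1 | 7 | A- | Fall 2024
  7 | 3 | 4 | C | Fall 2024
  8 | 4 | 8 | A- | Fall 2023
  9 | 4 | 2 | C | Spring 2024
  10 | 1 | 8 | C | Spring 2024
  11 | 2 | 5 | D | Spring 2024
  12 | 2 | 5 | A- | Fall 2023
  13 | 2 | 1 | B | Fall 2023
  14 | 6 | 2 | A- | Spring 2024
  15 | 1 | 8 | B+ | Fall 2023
SELECT id, student_id FROM enrollments WHERE student_id IN (SELECT id FROM students WHERE year < 4)

Execution result:
id | student_id
1 | 7
2 | 7
3 | 5
4 | 8
5 | 8
6 | 1
8 | 4
9 | 4
10 | 1
14 | 6
15 | 1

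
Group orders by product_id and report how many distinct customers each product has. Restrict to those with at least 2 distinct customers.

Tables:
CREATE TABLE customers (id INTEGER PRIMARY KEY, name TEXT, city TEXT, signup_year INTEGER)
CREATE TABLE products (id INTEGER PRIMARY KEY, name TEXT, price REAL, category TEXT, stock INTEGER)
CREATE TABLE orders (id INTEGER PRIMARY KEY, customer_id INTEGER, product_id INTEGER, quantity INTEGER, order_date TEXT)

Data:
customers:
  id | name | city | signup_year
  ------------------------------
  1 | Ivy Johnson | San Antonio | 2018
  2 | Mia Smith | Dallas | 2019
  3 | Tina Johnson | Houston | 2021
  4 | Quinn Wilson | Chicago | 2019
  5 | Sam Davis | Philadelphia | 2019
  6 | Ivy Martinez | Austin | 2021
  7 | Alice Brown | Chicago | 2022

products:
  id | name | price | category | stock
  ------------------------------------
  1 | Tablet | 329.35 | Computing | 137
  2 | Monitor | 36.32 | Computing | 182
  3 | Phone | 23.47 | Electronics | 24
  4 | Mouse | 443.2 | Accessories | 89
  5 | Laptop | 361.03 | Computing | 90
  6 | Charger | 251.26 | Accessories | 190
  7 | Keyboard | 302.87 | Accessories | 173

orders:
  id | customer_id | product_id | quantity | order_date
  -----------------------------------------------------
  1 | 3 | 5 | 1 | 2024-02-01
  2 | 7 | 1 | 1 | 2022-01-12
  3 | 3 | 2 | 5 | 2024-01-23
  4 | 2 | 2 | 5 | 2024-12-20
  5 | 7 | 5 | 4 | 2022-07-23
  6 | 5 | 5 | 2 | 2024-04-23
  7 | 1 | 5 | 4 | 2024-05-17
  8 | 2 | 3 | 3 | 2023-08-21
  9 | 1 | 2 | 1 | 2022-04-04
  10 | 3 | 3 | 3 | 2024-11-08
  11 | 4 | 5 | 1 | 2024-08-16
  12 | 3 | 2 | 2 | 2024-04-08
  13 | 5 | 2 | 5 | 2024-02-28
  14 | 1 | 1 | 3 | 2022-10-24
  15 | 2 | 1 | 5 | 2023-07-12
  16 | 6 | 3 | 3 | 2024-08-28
SELECT product_id, COUNT(DISTINCT customer_id) AS distinct_customer_count FROM orders GROUP BY product_id HAVING COUNT(DISTINCT customer_id) >= 2

Execution result:
product_id | distinct_customer_count
1 | 3
2 | 4
3 | 3
5 | 5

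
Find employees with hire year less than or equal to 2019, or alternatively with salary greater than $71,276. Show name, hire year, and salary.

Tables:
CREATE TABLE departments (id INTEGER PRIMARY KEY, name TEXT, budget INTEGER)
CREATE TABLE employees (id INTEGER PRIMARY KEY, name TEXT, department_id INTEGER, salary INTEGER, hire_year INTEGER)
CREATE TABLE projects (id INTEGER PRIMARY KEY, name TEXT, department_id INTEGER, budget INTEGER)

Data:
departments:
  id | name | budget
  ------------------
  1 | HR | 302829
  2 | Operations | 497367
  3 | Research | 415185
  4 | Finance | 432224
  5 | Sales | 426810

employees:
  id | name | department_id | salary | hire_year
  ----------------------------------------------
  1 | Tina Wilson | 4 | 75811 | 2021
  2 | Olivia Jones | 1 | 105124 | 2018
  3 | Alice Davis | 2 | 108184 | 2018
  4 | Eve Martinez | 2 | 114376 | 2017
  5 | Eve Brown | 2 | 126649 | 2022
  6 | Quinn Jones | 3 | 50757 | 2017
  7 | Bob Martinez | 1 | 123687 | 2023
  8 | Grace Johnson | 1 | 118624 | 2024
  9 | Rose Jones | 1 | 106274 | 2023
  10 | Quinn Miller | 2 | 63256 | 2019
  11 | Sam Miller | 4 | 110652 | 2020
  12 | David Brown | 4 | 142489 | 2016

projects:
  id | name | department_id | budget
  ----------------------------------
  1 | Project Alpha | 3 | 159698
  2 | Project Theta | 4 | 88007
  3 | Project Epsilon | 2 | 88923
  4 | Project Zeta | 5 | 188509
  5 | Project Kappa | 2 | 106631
SELECT name, hire_year, salary FROM employees WHERE hire_year <= 2019 OR salary > 71276

Execution result:
name | hire_year | salary
Tina Wilson | 2021 | 75811
Olivia Jones | 2018 | 105124
Alice Davis | 2018 | 108184
Eve Martinez | 2017 | 114376
Eve Brown | 2022 | 126649
Quinn Jones | 2017 | 50757
Bob Martinez | 2023 | 123687
Grace Johnson | 2024 | 118624
Rose Jones | 2023 | 106274
Quinn Miller | 2019 | 63256
Sam Miller | 2020 | 110652
David Brown | 2016 | 142489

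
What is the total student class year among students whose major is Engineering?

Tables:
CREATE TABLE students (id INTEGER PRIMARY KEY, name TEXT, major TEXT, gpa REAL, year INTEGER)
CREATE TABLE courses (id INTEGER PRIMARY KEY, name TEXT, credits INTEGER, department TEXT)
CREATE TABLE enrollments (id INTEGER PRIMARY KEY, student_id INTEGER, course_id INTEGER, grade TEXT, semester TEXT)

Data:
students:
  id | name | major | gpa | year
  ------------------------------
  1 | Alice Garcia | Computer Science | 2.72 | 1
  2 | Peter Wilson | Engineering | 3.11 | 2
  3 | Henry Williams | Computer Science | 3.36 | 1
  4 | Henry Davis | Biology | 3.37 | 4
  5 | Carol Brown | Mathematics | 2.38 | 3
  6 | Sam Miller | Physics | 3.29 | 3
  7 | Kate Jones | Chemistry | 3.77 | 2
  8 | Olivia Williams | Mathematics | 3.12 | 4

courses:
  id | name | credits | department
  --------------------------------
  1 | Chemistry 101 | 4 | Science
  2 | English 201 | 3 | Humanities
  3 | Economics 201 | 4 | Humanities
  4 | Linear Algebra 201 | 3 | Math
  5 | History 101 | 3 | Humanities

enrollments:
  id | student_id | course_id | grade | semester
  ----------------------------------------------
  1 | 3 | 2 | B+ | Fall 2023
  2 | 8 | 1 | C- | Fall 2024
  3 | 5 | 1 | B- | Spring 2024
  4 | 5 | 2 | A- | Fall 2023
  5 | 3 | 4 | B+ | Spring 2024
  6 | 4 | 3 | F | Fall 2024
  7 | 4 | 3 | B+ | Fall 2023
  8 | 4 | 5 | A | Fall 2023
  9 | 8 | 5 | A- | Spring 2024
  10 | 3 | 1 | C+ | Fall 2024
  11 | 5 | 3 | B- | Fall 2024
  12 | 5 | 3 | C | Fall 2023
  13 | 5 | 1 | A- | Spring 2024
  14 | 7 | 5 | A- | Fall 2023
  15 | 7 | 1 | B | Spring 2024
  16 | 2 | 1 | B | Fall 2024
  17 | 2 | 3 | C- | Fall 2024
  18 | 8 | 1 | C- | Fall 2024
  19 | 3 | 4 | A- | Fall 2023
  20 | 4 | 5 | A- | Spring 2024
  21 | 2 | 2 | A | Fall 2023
SELECT SUM(year) FROM students WHERE major = 'Engineering'

Execution result:
2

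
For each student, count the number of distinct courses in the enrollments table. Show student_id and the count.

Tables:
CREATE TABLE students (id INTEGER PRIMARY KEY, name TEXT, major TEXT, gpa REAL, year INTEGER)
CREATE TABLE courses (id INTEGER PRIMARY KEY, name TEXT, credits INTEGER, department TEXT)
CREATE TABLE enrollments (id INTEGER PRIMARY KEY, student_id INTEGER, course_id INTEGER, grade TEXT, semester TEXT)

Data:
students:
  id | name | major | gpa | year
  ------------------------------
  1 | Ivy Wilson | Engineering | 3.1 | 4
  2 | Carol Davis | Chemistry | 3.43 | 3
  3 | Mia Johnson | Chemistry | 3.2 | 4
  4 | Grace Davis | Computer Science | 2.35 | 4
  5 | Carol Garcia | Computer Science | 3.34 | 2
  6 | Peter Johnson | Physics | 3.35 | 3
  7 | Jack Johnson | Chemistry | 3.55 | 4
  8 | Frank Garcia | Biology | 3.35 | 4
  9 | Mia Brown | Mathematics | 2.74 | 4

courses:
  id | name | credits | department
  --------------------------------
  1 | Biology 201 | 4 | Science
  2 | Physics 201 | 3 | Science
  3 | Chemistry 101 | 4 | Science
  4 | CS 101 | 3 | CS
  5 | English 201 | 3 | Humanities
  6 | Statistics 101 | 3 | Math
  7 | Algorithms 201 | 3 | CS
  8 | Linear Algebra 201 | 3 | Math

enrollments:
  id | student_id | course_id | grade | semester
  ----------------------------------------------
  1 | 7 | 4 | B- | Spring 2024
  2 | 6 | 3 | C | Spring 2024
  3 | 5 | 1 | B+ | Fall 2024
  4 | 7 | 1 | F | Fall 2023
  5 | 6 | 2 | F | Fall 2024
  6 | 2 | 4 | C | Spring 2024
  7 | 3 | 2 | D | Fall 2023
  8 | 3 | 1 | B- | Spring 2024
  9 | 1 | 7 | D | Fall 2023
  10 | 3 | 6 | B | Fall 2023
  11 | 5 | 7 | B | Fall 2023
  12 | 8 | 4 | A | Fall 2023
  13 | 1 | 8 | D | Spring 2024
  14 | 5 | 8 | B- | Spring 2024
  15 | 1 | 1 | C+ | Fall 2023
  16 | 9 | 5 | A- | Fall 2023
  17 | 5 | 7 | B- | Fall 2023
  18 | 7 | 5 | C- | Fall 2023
SELECT student_id, COUNT(DISTINCT course_id) AS distinct_course_count FROM enrollments GROUP BY student_id

Execution result:
student_id | distinct_course_count
1 | 3
2 | 1
3 | 3
5 | 3
6 | 2
7 | 3
8 | 1
9 | 1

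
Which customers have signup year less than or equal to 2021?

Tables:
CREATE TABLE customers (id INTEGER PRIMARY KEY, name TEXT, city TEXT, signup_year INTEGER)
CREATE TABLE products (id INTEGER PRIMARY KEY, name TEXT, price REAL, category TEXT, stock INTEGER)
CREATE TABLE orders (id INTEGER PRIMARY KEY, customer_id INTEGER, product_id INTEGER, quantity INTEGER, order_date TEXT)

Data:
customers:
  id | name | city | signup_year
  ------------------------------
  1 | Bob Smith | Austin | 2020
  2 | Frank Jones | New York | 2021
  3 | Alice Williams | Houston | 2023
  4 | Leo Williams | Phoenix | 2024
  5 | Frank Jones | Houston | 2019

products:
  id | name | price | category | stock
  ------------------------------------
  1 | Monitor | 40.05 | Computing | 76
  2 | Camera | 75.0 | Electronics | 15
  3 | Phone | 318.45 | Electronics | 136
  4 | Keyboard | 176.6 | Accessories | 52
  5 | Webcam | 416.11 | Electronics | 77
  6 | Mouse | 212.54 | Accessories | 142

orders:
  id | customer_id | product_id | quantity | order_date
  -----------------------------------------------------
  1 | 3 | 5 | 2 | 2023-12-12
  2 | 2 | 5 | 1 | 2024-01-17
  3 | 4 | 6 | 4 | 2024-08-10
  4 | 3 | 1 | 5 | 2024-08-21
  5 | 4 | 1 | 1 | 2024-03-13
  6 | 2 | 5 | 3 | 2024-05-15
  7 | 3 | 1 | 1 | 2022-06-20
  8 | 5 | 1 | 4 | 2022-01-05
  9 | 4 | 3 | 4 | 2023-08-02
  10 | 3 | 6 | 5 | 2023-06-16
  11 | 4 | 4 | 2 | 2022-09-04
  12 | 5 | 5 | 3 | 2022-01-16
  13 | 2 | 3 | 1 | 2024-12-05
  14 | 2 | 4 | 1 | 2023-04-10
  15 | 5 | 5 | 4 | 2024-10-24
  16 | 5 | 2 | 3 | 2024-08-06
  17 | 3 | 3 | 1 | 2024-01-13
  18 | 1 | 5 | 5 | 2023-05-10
SELECT name, signup_year FROM customers WHERE signup_year <= 2021

Execution result:
name | signup_year
Bob Smith | 2020
Frank Jones | 2021
Frank Jones | 2019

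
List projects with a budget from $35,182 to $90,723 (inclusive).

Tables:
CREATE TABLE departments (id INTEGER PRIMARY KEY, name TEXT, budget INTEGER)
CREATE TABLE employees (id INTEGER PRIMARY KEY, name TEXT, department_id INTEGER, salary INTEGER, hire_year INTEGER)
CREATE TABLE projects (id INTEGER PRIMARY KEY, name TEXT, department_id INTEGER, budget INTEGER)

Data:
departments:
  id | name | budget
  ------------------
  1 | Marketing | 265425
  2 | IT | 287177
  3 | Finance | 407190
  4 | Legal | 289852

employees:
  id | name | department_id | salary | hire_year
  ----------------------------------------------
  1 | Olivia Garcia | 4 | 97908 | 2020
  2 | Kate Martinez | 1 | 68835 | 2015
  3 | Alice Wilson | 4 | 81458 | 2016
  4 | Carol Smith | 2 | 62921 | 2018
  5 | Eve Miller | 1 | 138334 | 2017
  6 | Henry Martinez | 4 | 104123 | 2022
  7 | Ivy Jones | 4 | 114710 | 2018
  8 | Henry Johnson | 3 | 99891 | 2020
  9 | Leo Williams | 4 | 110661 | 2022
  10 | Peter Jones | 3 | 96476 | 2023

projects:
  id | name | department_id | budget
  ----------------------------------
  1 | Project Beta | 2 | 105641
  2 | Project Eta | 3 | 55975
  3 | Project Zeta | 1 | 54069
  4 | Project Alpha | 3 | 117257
SELECT name, budget FROM projects WHERE budget BETWEEN 35182 AND 90723

Execution result:
name | budget
Project Eta | 55975
Project Zeta | 54069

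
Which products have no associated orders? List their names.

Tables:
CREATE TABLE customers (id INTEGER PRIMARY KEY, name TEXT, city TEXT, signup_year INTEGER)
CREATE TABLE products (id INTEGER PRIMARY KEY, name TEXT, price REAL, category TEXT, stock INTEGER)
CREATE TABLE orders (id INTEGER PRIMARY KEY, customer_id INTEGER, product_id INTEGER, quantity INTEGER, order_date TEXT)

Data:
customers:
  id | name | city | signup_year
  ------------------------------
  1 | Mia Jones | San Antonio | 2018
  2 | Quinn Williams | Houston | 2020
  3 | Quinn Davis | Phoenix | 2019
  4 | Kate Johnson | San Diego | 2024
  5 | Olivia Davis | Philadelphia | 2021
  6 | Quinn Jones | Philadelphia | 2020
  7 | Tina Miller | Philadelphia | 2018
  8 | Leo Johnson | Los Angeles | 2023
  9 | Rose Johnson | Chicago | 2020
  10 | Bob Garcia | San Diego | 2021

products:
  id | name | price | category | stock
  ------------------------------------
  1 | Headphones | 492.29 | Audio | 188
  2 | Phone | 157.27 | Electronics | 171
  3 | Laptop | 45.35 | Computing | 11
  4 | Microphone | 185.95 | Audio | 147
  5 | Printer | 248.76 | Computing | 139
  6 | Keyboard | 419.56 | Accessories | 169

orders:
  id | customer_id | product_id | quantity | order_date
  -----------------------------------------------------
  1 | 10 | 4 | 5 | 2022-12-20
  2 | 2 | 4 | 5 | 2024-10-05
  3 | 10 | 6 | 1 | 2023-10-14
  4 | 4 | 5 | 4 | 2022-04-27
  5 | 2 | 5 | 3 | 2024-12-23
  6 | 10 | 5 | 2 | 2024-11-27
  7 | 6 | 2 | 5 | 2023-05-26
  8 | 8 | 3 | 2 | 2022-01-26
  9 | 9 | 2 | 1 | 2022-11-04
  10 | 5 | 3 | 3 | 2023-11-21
SELECT p.name FROM products p LEFT JOIN orders c ON c.product_id = p.id WHERE c.id IS NULL

Execution result:
Headphones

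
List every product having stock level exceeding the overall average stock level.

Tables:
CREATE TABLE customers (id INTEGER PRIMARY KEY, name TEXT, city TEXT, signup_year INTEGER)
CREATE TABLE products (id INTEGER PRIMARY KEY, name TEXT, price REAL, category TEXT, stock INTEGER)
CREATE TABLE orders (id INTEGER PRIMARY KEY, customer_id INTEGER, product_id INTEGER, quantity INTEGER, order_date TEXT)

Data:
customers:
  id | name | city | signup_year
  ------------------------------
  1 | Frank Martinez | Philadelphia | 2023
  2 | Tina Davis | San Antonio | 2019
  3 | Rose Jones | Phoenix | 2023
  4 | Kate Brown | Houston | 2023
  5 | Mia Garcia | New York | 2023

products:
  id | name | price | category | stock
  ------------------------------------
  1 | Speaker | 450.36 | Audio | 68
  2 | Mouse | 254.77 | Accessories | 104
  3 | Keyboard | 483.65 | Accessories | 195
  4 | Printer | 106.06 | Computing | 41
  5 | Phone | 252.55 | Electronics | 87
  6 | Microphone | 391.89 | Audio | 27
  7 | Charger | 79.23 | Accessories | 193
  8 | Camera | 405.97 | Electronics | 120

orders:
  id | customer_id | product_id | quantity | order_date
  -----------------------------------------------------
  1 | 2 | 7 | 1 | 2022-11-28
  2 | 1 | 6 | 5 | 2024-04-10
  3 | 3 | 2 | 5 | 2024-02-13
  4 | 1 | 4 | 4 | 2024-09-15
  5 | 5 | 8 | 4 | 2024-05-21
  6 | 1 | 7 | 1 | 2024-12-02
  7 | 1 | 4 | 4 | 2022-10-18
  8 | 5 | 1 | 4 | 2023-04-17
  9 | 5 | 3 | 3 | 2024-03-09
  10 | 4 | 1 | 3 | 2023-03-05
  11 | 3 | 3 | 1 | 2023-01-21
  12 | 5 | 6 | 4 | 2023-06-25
SELECT name, stock FROM products WHERE stock > (SELECT AVG(stock) FROM products)

Execution result:
name | stock
Keyboard | 195
Charger | 193
Camera | 120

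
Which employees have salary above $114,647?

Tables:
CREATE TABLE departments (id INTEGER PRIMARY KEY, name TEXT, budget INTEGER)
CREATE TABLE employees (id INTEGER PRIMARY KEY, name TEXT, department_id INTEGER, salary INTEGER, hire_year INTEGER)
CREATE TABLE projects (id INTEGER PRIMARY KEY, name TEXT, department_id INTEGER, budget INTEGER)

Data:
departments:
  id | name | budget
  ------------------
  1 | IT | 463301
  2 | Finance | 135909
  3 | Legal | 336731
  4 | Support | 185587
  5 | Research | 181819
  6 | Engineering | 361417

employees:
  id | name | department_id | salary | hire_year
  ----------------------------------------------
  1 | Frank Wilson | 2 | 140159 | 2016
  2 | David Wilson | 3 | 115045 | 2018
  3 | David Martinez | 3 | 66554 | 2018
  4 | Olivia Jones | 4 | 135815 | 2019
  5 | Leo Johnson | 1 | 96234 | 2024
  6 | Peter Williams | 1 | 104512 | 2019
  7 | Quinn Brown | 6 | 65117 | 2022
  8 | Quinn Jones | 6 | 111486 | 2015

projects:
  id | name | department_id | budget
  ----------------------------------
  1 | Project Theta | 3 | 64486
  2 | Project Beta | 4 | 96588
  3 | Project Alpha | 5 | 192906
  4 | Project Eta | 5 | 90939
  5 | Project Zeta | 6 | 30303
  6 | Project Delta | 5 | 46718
SELECT name, salary FROM employees WHERE salary > 114647

Execution result:
name | salary
Frank Wilson | 140159
David Wilson | 115045
Olivia Jones | 135815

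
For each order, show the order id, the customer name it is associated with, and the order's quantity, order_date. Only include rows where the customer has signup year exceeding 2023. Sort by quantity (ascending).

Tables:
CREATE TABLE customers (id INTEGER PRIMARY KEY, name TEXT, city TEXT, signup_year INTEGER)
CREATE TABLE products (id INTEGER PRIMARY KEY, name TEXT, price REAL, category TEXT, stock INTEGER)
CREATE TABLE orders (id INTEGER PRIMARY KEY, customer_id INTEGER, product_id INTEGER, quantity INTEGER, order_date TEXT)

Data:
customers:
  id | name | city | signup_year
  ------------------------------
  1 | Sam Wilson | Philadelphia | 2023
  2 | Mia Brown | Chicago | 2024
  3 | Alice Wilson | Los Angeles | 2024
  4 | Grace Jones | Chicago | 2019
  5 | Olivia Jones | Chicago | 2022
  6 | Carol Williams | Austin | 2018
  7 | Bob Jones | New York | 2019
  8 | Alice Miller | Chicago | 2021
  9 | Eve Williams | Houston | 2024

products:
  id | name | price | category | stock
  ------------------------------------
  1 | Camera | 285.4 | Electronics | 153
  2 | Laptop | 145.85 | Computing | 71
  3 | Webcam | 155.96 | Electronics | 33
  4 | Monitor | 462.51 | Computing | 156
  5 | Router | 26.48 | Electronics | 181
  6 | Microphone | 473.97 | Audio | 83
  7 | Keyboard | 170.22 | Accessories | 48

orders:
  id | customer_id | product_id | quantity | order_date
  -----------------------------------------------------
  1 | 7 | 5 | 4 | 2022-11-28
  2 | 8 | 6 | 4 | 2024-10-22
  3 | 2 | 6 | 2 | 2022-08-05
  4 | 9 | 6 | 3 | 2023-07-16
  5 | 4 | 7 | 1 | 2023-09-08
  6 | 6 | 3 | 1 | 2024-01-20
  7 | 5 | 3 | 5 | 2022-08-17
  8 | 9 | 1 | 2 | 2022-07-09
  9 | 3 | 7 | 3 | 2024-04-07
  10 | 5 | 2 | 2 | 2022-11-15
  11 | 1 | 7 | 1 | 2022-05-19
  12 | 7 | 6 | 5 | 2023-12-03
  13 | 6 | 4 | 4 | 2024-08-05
SELECT c.id, p.name AS customer, c.quantity, c.order_date FROM orders c JOIN customers p ON c.customer_id = p.id WHERE p.signup_year > 2023 ORDER BY c.quantity ASC

Execution result:
id | customer | quantity | order_date
3 | Mia Brown | 2 | 2022-08-05
8 | Eve Williams | 2 | 2022-07-09
4 | Eve Williams | 3 | 2023-07-16
9 | Alice Wilson | 3 | 2024-04-07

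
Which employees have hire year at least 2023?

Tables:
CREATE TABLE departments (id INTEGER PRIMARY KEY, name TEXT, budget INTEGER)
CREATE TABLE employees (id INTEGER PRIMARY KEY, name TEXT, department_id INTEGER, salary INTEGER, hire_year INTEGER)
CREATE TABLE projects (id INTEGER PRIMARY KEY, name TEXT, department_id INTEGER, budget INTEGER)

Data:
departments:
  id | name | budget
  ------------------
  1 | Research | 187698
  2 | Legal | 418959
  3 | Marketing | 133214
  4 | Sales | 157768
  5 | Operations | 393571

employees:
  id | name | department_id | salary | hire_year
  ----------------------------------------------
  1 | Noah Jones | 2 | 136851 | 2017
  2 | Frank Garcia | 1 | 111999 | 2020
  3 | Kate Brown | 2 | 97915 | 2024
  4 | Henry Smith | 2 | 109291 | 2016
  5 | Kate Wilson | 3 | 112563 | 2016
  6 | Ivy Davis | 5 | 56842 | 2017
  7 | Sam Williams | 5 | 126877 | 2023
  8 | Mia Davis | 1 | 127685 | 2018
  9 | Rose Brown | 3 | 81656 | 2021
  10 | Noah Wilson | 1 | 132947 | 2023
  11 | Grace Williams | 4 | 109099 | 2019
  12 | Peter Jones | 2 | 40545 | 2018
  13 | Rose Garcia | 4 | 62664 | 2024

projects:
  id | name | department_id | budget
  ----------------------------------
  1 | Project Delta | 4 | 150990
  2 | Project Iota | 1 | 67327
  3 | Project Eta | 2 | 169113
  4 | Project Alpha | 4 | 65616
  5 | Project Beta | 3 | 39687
SELECT name, hire_year FROM employees WHERE hire_year >= 2023

Execution result:
name | hire_year
Kate Brown | 2024
Sam Williams | 2023
Noah Wilson | 2023
Rose Garcia | 2024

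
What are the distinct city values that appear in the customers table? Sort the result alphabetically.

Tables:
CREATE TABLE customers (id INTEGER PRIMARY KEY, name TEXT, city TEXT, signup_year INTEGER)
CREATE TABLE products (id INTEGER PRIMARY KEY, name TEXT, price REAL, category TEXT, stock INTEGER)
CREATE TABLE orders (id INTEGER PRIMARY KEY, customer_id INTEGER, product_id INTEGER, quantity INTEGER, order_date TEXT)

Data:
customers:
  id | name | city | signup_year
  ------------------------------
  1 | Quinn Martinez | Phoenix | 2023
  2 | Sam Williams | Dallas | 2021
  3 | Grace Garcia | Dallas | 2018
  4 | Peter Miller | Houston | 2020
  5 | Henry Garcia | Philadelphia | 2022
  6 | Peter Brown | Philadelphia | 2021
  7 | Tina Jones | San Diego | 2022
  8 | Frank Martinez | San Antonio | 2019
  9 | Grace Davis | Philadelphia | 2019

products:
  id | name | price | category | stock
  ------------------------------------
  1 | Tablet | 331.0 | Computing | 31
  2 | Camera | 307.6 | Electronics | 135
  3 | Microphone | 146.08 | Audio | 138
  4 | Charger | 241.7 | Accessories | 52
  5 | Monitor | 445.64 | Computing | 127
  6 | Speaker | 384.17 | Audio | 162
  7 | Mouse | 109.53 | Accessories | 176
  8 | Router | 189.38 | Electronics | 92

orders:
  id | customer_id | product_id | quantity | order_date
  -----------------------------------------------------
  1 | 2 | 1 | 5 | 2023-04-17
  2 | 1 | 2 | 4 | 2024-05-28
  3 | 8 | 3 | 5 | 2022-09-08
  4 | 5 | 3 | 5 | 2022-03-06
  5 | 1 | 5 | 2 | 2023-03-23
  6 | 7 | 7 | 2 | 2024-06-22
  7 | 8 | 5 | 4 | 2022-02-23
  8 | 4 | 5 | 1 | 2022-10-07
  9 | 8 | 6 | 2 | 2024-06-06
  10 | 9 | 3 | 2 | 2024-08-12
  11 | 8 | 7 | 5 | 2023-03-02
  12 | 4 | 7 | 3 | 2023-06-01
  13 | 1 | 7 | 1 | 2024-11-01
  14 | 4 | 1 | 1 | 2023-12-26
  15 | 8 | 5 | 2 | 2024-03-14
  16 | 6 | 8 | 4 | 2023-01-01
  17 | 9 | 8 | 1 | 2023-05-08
SELECT DISTINCT city FROM customers ORDER BY city

Execution result:
city
Dallas
Houston
Philadelphia
Phoenix
San Antonio
San Diego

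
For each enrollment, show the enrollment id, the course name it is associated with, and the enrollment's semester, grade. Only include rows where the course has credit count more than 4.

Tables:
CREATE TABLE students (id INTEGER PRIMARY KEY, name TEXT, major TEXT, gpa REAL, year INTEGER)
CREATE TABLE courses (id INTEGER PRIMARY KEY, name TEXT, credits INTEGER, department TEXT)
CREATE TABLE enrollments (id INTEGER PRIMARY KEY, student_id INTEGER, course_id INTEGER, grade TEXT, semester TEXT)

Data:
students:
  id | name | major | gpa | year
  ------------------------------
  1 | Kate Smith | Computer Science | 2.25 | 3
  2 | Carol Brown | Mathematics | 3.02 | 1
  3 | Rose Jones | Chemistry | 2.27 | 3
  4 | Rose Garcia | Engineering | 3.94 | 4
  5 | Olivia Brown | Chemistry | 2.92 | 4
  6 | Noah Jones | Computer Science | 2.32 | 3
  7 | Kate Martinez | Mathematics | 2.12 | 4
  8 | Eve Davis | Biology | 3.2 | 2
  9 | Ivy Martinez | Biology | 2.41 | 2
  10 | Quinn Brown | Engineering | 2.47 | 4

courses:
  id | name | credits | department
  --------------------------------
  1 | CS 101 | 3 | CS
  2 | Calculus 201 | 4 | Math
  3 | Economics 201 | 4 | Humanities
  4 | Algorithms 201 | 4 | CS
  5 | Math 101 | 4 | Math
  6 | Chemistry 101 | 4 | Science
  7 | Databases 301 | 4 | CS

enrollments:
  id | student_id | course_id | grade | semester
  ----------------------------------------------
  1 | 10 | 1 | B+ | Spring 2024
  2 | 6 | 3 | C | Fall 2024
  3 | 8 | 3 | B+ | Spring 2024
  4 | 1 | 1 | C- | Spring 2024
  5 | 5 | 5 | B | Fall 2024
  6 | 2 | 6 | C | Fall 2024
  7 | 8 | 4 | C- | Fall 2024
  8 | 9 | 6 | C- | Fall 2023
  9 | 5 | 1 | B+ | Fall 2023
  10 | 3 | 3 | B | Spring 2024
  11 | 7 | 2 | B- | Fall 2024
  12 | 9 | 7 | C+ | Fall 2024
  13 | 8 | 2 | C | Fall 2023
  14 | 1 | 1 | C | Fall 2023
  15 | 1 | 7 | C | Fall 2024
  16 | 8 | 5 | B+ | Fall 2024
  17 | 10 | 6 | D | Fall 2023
SELECT c.id, p.name AS course, c.semester, c.grade FROM enrollments c JOIN courses p ON c.course_id = p.id WHERE p.credits > 4

Execution result:
(no rows)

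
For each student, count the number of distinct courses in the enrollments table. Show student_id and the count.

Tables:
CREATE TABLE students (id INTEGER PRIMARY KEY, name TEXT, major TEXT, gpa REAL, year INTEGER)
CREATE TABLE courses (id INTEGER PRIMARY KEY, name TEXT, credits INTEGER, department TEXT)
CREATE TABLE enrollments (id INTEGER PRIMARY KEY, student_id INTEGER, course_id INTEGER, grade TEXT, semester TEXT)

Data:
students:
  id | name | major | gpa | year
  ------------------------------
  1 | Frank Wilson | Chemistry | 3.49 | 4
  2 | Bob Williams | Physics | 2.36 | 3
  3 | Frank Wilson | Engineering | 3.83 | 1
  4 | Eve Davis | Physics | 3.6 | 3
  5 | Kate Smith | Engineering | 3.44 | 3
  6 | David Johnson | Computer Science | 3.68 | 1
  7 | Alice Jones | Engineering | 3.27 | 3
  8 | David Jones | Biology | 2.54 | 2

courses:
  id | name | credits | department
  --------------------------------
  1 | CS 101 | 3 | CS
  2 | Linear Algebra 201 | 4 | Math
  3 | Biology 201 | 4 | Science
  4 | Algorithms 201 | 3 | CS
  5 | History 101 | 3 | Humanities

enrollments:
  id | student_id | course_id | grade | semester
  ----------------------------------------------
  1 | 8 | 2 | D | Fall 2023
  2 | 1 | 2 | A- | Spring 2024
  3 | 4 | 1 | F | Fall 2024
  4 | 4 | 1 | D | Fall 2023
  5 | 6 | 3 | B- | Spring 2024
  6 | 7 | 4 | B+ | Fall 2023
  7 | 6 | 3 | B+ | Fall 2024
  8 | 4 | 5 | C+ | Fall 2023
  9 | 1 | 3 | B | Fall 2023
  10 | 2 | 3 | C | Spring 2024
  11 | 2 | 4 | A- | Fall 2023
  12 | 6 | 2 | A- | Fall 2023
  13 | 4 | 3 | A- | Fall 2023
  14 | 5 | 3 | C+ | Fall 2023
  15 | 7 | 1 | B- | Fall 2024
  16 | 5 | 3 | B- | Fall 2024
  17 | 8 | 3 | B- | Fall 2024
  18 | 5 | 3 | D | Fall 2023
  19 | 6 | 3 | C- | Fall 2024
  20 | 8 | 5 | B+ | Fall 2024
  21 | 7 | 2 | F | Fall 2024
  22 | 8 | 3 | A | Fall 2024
SELECT student_id, COUNT(DISTINCT course_id) AS distinct_course_count FROM enrollments GROUP BY student_id

Execution result:
student_id | distinct_course_count
1 | 2
2 | 2
4 | 3
5 | 1
6 | 2
7 | 3
8 | 3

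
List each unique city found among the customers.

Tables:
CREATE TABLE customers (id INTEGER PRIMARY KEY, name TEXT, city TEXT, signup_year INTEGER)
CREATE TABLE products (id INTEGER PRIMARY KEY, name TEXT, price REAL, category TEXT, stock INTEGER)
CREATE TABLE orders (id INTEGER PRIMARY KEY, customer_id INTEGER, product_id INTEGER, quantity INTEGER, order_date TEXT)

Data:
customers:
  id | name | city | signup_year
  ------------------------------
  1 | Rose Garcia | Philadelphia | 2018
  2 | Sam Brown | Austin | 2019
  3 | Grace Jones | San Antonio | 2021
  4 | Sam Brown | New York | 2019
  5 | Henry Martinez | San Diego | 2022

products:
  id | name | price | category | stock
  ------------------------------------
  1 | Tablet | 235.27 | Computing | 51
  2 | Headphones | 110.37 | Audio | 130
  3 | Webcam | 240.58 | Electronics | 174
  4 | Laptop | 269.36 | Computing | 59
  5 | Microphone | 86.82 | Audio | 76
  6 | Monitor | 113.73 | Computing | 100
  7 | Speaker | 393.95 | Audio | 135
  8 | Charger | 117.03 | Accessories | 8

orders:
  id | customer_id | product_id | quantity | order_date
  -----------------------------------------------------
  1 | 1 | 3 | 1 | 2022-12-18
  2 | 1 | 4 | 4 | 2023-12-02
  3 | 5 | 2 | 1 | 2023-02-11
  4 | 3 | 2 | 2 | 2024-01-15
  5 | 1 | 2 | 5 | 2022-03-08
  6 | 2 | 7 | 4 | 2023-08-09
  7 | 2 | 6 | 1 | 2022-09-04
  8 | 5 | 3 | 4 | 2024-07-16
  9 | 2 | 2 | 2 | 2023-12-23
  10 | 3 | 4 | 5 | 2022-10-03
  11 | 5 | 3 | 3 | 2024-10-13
SELECT DISTINCT city FROM customers

Execution result:
city
Philadelphia
Austin
San Antonio
New York
San Diego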